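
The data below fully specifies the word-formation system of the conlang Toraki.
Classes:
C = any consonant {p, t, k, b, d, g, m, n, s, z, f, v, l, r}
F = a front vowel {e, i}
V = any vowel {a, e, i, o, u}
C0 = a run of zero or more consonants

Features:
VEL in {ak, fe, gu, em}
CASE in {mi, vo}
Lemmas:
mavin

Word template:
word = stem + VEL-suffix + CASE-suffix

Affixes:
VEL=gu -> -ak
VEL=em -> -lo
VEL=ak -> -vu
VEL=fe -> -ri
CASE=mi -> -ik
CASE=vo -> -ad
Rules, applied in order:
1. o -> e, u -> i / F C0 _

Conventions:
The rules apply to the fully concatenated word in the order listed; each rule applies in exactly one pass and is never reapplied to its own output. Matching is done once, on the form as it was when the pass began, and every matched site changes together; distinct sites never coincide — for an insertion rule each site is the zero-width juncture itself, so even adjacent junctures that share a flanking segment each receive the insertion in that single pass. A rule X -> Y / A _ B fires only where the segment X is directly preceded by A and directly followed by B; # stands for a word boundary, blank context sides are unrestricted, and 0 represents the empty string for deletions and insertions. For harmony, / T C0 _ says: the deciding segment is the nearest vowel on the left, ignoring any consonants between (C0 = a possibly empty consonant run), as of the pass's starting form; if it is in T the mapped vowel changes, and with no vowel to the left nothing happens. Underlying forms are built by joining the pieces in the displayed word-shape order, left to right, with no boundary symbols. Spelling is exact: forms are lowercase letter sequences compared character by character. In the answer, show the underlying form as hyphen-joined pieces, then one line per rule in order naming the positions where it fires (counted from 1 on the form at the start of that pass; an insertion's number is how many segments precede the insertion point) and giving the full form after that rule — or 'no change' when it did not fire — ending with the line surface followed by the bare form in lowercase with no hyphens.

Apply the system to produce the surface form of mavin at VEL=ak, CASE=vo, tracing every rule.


underlying: mavin-vu-ad
1. o -> e, u -> i / F C0 _: fires at position(s) 7: mavinviad
surface: mavinviad


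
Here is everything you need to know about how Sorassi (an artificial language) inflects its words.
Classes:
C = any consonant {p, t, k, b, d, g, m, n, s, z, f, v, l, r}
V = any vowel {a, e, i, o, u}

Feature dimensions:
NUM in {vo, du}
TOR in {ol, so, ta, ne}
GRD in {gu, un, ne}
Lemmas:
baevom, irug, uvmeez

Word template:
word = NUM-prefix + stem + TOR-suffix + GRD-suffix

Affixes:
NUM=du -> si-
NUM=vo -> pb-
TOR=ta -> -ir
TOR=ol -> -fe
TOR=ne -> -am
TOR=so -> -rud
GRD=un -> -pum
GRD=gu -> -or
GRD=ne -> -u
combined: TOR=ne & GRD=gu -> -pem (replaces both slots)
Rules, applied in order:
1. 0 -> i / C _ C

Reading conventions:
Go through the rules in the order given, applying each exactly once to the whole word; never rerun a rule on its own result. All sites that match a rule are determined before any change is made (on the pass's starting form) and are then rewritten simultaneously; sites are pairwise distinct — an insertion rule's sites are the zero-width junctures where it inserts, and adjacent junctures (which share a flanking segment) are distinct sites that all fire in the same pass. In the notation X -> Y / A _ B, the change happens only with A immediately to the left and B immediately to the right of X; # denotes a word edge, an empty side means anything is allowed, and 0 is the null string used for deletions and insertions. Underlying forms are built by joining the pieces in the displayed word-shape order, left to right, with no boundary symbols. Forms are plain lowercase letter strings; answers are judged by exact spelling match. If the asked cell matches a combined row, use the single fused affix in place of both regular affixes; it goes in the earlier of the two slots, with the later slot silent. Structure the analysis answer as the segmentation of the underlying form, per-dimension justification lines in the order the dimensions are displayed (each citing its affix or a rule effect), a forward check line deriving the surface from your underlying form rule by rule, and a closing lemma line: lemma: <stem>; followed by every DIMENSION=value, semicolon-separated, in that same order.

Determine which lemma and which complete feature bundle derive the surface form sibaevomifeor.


underlying: si-baevom-fe-or
NUM=du - signalled by the affix si-
TOR=ol - signalled by the affix -fe
GRD=gu - signalled by the affix -or
check: sibaevomfeor -> sibaevomifeor
lemma: baevom; NUM=du; TOR=ol; GRD=gu


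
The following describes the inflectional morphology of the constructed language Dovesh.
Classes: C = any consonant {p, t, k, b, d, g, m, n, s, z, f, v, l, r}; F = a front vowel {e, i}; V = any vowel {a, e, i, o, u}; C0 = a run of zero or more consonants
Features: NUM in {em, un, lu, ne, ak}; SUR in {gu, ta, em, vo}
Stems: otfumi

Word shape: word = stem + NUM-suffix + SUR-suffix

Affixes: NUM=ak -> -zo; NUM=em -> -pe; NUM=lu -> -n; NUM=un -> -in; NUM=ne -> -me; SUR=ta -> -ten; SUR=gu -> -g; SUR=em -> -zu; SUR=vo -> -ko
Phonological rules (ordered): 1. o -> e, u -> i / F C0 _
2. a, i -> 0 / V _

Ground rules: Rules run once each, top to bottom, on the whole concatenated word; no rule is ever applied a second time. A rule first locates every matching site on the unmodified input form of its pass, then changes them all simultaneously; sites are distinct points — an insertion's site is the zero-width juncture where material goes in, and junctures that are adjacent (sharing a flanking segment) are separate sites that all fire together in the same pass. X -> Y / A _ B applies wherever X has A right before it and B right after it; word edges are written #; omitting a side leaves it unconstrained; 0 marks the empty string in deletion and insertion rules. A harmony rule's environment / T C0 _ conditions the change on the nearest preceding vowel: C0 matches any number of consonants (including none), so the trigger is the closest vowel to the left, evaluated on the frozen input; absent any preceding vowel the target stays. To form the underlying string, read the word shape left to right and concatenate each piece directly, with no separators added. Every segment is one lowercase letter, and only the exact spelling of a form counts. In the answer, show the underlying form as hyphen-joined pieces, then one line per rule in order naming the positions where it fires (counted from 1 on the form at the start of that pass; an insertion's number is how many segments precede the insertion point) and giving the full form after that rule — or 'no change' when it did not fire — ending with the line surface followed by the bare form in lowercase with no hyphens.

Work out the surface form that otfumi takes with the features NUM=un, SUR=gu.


underlying: otfumi-in-g
1. o -> e, u -> i / F C0 _: no change
2. a, i -> 0 / V _: fires at position(s) 7: otfuming
surface: otfuming


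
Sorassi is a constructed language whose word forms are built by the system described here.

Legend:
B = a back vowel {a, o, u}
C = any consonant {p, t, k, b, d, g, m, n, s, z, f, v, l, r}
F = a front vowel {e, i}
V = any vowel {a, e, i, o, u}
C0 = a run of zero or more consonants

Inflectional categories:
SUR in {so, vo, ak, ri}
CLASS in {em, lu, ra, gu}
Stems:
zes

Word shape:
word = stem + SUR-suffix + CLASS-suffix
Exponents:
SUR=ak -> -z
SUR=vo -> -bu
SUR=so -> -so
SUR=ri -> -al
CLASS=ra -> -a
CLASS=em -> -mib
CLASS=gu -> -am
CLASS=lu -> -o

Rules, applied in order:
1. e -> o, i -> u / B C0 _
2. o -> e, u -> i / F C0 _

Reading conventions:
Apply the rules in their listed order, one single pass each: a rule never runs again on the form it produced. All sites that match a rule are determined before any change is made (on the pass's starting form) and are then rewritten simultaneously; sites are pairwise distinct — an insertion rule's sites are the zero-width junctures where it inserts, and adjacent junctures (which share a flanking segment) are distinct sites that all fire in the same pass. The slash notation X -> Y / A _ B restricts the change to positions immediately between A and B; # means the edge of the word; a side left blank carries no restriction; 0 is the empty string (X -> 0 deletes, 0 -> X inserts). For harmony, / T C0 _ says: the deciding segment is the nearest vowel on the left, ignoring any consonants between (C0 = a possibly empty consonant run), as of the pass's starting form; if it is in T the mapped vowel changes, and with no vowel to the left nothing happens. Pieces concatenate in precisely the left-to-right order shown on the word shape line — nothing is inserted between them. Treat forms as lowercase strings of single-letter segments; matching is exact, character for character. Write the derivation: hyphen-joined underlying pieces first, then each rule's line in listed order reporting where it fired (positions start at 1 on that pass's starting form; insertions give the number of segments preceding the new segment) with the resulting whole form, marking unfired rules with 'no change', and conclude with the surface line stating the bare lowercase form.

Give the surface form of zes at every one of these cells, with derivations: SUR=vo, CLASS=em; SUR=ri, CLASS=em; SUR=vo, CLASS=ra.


cell SUR=vo, CLASS=em:
underlying: zes-bu-mib
1. e -> o, i -> u / B C0 _: fires at position(s) 7: zesbumub
2. o -> e, u -> i / F C0 _: fires at position(s) 5: zesbimub
surface: zesbimub

cell SUR=ri, CLASS=em:
underlying: zes-al-mib
1. e -> o, i -> u / B C0 _: fires at position(s) 7: zesalmub
2. o -> e, u -> i / F C0 _: no change
surface: zesalmub

cell SUR=vo, CLASS=ra:
underlying: zes-bu-a
1. e -> o, i -> u / B C0 _: no change
2. o -> e, u -> i / F C0 _: fires at position(s) 5: zesbia
surface: zesbia


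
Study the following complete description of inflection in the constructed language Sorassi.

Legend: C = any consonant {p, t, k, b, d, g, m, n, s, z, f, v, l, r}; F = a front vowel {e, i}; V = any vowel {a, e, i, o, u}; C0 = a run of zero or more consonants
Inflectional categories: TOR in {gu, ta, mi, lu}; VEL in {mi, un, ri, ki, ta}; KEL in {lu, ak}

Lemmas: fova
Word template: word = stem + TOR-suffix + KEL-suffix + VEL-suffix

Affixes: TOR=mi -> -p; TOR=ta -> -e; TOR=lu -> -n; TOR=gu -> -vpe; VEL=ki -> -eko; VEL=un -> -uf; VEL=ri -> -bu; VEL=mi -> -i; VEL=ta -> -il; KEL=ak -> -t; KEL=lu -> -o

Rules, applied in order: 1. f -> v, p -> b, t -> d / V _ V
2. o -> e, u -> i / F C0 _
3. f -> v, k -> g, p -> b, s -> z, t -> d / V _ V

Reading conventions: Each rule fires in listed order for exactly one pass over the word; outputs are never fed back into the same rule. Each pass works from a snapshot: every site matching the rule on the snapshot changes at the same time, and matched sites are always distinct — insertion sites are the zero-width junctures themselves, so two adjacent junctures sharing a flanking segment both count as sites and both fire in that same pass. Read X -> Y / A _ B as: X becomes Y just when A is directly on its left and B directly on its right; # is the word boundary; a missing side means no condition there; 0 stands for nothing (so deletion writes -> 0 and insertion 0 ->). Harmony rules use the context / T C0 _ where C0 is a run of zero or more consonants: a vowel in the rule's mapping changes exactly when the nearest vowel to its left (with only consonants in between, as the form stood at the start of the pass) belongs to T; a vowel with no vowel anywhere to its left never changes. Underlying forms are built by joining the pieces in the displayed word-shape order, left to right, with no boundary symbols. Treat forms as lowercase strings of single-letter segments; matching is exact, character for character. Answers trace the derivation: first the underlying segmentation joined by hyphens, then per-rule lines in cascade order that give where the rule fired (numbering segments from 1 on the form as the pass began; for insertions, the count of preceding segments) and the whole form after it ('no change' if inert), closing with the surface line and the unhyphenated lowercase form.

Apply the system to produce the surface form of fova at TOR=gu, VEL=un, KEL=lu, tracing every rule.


underlying: fova-vpe-o-uf
1. f -> v, p -> b, t -> d / V _ V: no change
2. o -> e, u -> i / F C0 _: fires at position(s) 8: fovavpeeuf
3. f -> v, k -> g, p -> b, s -> z, t -> d / V _ V: no change
surface: fovavpeeuf


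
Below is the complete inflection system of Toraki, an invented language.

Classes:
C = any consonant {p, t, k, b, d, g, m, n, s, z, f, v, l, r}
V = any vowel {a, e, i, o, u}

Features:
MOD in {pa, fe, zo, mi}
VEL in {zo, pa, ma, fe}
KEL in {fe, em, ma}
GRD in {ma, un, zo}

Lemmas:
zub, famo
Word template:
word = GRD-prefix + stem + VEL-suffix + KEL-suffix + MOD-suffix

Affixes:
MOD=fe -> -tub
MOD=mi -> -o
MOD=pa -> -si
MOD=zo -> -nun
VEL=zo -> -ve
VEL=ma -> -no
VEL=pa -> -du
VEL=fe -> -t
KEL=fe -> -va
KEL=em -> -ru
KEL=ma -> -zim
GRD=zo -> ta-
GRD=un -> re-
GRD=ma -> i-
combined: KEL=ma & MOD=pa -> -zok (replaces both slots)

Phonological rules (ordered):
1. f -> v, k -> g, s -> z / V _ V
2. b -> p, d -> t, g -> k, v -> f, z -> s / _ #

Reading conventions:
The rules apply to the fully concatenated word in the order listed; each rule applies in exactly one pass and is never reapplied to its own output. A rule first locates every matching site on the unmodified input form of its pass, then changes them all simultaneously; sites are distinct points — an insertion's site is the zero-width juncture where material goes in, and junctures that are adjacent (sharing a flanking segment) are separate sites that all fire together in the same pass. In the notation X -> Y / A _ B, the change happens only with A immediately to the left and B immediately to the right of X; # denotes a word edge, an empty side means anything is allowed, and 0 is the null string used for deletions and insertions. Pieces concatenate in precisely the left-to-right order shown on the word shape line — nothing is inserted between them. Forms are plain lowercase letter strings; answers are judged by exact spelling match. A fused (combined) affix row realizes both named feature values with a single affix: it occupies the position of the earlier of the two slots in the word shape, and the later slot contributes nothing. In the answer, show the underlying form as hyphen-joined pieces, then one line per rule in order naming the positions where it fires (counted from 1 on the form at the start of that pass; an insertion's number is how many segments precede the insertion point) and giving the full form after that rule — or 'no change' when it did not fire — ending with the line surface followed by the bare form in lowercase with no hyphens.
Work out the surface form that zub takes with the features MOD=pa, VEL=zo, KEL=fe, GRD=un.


underlying: re-zub-ve-va-si
1. f -> v, k -> g, s -> z / V _ V: fires at position(s) 10: rezubvevazi
2. b -> p, d -> t, g -> k, v -> f, z -> s / _ #: no change
surface: rezubvevazi


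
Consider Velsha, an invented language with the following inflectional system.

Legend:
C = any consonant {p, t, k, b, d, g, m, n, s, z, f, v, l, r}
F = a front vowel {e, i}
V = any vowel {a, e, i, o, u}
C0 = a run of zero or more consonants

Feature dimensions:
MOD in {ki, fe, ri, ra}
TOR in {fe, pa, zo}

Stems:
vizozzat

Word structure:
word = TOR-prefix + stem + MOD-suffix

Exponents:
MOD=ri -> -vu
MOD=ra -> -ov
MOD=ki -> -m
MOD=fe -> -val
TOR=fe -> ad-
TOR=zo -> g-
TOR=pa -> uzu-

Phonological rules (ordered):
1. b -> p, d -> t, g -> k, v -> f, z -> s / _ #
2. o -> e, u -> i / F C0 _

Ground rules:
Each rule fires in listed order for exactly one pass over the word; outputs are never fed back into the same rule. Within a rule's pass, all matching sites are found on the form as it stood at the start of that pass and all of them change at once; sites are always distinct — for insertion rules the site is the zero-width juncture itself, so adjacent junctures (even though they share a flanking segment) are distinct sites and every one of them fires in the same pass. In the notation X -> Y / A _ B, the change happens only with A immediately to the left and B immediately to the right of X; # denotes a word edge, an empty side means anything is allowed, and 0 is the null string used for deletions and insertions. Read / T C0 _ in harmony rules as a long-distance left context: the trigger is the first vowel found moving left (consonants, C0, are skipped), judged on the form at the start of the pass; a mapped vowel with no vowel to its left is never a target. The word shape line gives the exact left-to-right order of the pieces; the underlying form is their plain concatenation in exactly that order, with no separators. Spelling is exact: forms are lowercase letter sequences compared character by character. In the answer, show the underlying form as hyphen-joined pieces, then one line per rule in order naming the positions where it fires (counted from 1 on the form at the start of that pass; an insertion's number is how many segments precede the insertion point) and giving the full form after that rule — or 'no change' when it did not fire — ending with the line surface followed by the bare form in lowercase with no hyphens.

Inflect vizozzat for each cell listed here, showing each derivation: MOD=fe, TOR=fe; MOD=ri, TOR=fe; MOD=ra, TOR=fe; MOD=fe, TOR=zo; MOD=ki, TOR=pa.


cell MOD=fe, TOR=fe:
underlying: ad-vizozzat-val
1. b -> p, d -> t, g -> k, v -> f, z -> s / _ #: no change
2. o -> e, u -> i / F C0 _: fires at position(s) 6: advizezzatval
surface: advizezzatval

cell MOD=ri, TOR=fe:
underlying: ad-vizozzat-vu
1. b -> p, d -> t, g -> k, v -> f, z -> s / _ #: no change
2. o -> e, u -> i / F C0 _: fires at position(s) 6: advizezzatvu
surface: advizezzatvu

cell MOD=ra, TOR=fe:
underlying: ad-vizozzat-ov
1. b -> p, d -> t, g -> k, v -> f, z -> s / _ #: fires at position(s) 12: advizozzatof
2. o -> e, u -> i / F C0 _: fires at position(s) 6: advizezzatof
surface: advizezzatof

cell MOD=fe, TOR=zo:
underlying: g-vizozzat-val
1. b -> p, d -> t, g -> k, v -> f, z -> s / _ #: no change
2. o -> e, u -> i / F C0 _: fires at position(s) 5: gvizezzatval
surface: gvizezzatval

cell MOD=ki, TOR=pa:
underlying: uzu-vizozzat-m
1. b -> p, d -> t, g -> k, v -> f, z -> s / _ #: no change
2. o -> e, u -> i / F C0 _: fires at position(s) 7: uzuvizezzatm
surface: uzuvizezzatm


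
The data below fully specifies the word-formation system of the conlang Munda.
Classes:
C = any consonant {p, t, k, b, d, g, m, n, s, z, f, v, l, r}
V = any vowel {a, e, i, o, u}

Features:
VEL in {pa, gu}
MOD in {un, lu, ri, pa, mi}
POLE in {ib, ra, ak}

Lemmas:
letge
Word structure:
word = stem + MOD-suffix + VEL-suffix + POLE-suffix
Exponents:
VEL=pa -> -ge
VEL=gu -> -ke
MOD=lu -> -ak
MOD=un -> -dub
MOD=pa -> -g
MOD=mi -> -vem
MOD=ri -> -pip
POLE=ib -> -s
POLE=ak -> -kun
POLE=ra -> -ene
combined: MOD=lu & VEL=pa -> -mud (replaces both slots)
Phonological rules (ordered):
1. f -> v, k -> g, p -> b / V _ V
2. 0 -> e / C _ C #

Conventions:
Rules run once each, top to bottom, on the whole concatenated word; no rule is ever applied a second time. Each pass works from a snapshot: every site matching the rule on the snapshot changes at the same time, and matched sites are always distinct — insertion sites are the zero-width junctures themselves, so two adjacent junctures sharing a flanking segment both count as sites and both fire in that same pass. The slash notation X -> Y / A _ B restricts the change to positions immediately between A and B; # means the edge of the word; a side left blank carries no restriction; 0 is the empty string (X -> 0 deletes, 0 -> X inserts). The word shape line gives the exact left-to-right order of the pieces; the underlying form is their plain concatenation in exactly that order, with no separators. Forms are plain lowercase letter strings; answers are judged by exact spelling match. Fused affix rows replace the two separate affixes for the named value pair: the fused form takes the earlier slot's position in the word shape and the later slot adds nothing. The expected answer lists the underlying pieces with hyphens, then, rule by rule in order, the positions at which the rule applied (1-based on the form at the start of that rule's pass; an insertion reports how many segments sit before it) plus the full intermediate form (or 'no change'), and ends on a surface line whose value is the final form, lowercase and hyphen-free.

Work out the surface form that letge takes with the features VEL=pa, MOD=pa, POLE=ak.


underlying: letge-g-ge-kun
1. f -> v, k -> g, p -> b / V _ V: fires at position(s) 9: letgeggegun
2. 0 -> e / C _ C #: no change
surface: letgeggegun


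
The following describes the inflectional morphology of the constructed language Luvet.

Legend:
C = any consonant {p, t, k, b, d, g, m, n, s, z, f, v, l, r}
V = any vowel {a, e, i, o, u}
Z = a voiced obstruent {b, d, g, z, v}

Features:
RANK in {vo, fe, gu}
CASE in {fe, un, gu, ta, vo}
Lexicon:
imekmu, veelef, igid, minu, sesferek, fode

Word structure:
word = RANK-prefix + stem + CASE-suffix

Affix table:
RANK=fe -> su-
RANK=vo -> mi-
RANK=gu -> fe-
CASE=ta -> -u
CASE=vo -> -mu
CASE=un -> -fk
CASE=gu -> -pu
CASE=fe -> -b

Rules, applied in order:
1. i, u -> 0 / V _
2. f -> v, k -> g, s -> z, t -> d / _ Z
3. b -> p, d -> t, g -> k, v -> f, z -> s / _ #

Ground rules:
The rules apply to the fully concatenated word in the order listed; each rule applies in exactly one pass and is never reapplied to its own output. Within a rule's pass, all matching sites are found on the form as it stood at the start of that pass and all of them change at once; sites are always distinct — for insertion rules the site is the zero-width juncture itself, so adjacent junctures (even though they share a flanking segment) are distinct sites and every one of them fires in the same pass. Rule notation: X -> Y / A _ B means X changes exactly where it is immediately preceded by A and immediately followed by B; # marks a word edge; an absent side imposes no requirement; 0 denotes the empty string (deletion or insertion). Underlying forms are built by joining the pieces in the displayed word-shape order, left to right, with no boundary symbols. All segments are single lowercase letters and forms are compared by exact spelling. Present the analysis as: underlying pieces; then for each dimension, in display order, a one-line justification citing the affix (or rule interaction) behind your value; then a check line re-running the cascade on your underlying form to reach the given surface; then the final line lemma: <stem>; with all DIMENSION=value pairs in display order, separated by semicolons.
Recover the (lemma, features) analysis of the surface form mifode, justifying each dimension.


underlying: mi-fode-u
RANK=vo - signalled by the affix mi-
CASE=ta - signalled by the affix -u
check: mifodeu -> mifode -> mifode -> mifode
lemma: fode; RANK=vo; CASE=ta


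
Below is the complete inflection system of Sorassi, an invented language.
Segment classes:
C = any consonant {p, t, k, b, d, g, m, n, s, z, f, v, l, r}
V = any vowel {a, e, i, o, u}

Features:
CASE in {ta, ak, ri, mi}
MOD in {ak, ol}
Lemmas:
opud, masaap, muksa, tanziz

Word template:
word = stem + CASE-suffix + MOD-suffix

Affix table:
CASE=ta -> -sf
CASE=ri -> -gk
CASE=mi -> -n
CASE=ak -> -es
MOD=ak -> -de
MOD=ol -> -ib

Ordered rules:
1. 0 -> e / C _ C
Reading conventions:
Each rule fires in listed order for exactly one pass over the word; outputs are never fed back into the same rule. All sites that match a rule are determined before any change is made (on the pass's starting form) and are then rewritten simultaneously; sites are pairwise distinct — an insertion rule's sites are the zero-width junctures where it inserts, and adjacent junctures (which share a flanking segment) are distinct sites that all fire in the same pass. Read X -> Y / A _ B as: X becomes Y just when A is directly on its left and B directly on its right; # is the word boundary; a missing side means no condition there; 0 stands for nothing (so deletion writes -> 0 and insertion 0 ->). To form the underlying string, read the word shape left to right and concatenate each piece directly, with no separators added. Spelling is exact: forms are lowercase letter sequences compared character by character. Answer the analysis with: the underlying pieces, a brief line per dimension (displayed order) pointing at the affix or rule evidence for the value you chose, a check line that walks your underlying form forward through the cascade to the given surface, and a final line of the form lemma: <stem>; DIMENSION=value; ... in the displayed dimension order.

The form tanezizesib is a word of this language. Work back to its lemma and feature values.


underlying: tanziz-es-ib
CASE=ak - signalled by the affix -es
MOD=ol - signalled by the affix -ib
check: tanzizesib -> tanezizesib
lemma: tanziz; CASE=ak; MOD=ol


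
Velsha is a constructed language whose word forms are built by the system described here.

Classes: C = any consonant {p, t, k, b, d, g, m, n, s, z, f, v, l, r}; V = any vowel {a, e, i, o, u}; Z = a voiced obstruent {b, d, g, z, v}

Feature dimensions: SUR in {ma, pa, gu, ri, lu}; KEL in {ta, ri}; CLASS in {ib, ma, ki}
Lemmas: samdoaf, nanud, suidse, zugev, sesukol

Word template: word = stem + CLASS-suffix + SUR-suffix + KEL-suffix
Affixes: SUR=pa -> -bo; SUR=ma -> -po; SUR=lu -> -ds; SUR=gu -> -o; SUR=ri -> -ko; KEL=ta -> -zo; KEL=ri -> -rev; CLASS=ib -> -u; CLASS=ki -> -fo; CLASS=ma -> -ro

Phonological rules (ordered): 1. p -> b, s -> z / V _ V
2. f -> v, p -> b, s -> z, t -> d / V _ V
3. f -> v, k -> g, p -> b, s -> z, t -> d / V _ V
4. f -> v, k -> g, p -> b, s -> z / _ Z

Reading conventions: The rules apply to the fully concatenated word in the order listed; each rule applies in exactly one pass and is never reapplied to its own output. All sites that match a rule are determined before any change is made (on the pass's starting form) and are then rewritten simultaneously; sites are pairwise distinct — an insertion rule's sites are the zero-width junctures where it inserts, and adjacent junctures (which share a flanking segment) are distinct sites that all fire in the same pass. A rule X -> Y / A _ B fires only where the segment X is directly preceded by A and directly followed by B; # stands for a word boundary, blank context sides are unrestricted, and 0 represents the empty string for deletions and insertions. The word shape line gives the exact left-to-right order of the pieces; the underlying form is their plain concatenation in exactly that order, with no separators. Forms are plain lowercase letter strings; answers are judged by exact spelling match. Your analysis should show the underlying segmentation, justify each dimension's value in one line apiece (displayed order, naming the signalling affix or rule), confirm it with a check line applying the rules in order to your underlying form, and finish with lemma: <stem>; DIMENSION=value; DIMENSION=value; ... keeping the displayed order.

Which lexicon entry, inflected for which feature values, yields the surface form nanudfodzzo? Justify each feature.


underlying: nanud-fo-ds-zo
SUR=lu - signalled by the affix -ds
KEL=ta - signalled by the affix -zo
CLASS=ki - signalled by the affix -fo
check: nanudfodszo -> nanudfodszo -> nanudfodszo -> nanudfodszo -> nanudfodzzo
lemma: nanud; SUR=lu; KEL=ta; CLASS=ki


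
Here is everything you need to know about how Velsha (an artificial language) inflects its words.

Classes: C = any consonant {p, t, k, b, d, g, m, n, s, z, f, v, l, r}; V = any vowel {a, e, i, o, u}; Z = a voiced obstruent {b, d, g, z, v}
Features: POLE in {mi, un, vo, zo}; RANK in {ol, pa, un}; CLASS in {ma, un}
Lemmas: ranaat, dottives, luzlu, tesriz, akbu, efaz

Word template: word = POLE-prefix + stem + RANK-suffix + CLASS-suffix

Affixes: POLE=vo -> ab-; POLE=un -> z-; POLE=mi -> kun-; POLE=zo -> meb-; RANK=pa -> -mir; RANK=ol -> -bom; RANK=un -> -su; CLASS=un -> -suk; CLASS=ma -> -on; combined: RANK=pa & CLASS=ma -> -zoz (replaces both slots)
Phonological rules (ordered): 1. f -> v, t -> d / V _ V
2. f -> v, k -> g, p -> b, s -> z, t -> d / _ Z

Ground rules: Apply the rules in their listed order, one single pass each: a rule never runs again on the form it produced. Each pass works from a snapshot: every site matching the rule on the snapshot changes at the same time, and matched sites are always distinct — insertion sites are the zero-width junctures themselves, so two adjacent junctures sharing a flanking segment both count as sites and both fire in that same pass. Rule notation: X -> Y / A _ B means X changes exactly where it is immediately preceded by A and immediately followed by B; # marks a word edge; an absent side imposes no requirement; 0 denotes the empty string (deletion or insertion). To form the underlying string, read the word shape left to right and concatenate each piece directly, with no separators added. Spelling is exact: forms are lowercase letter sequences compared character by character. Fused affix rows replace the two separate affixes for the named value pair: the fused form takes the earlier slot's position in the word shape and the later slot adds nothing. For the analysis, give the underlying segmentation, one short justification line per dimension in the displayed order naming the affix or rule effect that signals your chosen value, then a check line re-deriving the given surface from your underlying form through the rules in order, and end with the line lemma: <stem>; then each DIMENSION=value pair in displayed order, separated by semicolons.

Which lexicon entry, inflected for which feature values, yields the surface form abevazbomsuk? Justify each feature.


underlying: ab-efaz-bom-suk
POLE=vo - signalled by the affix ab-
RANK=ol - signalled by the affix -bom
CLASS=un - signalled by the affix -suk
check: abefazbomsuk -> abevazbomsuk -> abevazbomsuk
lemma: efaz; POLE=vo; RANK=ol; CLASS=un


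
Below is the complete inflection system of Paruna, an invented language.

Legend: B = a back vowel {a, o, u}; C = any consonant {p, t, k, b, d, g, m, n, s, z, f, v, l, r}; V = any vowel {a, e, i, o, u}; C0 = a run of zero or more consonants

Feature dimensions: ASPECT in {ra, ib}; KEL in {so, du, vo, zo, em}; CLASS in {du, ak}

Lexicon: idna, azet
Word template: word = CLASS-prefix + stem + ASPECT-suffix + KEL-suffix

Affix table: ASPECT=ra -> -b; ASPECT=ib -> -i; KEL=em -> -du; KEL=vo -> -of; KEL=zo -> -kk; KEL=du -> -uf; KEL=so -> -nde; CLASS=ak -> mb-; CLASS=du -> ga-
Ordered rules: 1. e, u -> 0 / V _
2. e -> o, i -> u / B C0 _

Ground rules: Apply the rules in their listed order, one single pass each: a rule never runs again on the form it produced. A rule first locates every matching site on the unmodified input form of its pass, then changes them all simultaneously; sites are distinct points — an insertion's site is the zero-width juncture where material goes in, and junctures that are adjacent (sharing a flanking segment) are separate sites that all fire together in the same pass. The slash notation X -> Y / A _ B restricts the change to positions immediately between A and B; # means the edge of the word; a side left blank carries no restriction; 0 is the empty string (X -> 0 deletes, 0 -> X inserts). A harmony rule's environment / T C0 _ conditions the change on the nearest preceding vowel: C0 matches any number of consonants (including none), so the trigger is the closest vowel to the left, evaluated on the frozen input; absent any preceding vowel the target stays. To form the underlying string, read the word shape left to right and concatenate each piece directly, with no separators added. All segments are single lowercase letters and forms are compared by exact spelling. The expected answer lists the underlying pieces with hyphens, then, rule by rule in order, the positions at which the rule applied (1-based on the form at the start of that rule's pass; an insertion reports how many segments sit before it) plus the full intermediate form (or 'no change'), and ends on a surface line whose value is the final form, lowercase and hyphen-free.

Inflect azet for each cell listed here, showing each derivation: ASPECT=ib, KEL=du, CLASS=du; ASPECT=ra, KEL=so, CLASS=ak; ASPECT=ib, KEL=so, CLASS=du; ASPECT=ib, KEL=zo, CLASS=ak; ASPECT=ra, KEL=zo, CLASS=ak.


cell ASPECT=ib, KEL=du, CLASS=du:
underlying: ga-azet-i-uf
1. e, u -> 0 / V _: fires at position(s) 8: gaazetif
2. e -> o, i -> u / B C0 _: fires at position(s) 5: gaazotif
surface: gaazotif

cell ASPECT=ra, KEL=so, CLASS=ak:
underlying: mb-azet-b-nde
1. e, u -> 0 / V _: no change
2. e -> o, i -> u / B C0 _: fires at position(s) 5: mbazotbnde
surface: mbazotbnde

cell ASPECT=ib, KEL=so, CLASS=du:
underlying: ga-azet-i-nde
1. e, u -> 0 / V _: no change
2. e -> o, i -> u / B C0 _: fires at position(s) 5: gaazotinde
surface: gaazotinde

cell ASPECT=ib, KEL=zo, CLASS=ak:
underlying: mb-azet-i-kk
1. e, u -> 0 / V _: no change
2. e -> o, i -> u / B C0 _: fires at position(s) 5: mbazotikk
surface: mbazotikk

cell ASPECT=ra, KEL=zo, CLASS=ak:
underlying: mb-azet-b-kk
1. e, u -> 0 / V _: no change
2. e -> o, i -> u / B C0 _: fires at position(s) 5: mbazotbkk
surface: mbazotbkk


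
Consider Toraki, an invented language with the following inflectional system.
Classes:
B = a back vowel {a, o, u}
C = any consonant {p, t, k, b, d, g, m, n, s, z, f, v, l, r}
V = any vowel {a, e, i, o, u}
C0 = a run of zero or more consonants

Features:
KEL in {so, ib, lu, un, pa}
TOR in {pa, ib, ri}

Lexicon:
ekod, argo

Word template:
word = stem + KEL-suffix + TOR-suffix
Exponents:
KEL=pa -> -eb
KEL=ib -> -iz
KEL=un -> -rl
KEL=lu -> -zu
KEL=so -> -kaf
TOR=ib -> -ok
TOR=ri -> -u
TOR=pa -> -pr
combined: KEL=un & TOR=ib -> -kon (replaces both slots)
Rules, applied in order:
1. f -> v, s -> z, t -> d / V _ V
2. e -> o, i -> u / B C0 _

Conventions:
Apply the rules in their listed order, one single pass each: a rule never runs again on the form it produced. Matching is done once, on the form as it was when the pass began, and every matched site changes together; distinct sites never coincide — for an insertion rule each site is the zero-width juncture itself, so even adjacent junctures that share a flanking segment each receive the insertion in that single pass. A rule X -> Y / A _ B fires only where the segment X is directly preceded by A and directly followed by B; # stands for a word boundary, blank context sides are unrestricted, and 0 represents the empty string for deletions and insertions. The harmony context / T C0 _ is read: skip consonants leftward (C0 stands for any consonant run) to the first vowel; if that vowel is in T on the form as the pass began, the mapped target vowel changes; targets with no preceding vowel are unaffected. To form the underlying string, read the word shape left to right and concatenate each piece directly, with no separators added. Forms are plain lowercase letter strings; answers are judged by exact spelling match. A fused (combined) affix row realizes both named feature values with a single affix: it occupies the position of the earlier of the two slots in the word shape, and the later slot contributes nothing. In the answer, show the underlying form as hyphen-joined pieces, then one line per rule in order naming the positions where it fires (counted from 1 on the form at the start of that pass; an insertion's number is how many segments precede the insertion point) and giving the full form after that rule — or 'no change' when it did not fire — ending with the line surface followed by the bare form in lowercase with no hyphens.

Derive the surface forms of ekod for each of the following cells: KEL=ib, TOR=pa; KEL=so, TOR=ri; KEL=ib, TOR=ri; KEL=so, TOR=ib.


cell KEL=ib, TOR=pa:
underlying: ekod-iz-pr
1. f -> v, s -> z, t -> d / V _ V: no change
2. e -> o, i -> u / B C0 _: fires at position(s) 5: ekoduzpr
surface: ekoduzpr

cell KEL=so, TOR=ri:
underlying: ekod-kaf-u
1. f -> v, s -> z, t -> d / V _ V: fires at position(s) 7: ekodkavu
2. e -> o, i -> u / B C0 _: no change
surface: ekodkavu

cell KEL=ib, TOR=ri:
underlying: ekod-iz-u
1. f -> v, s -> z, t -> d / V _ V: no change
2. e -> o, i -> u / B C0 _: fires at position(s) 5: ekoduzu
surface: ekoduzu

cell KEL=so, TOR=ib:
underlying: ekod-kaf-ok
1. f -> v, s -> z, t -> d / V _ V: fires at position(s) 7: ekodkavok
2. e -> o, i -> u / B C0 _: no change
surface: ekodkavok


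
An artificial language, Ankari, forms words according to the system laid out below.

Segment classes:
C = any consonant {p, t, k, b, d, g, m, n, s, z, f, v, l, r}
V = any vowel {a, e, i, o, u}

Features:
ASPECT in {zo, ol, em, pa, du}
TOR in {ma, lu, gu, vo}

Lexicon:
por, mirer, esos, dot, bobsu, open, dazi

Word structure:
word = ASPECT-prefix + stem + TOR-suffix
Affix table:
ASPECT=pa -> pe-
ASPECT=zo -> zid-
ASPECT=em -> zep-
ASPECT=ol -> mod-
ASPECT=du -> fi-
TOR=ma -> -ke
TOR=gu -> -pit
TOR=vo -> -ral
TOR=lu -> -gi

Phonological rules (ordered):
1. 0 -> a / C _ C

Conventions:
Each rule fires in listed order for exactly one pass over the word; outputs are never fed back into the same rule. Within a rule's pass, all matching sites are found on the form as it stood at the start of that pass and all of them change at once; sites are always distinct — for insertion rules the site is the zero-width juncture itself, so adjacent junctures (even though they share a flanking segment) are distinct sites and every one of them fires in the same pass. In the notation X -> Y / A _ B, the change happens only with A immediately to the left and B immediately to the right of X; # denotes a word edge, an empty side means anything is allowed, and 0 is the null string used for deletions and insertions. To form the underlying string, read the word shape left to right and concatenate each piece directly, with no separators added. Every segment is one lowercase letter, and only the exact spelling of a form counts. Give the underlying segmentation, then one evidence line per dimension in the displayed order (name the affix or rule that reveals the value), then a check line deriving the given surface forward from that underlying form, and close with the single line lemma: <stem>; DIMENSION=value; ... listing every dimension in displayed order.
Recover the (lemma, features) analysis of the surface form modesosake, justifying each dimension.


underlying: mod-esos-ke
ASPECT=ol - signalled by the affix mod-
TOR=ma - signalled by the affix -ke
check: modesoske -> modesosake
lemma: esos; ASPECT=ol; TOR=ma


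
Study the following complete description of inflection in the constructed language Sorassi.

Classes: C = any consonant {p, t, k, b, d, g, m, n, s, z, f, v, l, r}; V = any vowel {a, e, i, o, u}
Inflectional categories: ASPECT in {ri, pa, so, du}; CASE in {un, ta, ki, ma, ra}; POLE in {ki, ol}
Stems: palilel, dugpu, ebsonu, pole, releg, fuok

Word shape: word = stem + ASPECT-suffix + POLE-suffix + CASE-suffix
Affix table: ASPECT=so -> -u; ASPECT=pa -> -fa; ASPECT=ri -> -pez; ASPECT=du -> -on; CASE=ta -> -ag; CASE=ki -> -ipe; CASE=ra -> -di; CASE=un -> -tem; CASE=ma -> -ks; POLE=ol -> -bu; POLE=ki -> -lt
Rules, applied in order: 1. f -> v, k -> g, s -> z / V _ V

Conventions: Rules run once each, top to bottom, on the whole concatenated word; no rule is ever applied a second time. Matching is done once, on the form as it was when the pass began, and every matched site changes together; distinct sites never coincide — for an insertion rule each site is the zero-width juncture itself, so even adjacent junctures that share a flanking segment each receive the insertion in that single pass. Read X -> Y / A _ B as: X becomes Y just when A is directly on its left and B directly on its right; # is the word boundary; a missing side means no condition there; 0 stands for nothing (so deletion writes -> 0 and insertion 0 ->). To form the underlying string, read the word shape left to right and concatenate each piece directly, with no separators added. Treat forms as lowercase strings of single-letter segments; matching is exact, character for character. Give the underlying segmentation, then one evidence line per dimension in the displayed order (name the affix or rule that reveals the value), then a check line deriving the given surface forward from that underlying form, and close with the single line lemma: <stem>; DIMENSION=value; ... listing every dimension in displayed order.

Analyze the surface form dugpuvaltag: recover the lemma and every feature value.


underlying: dugpu-fa-lt-ag
ASPECT=pa - signalled by the affix -fa
CASE=ta - signalled by the affix -ag
POLE=ki - signalled by the affix -lt
check: dugpufaltag -> dugpuvaltag
lemma: dugpu; ASPECT=pa; CASE=ta; POLE=ki
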